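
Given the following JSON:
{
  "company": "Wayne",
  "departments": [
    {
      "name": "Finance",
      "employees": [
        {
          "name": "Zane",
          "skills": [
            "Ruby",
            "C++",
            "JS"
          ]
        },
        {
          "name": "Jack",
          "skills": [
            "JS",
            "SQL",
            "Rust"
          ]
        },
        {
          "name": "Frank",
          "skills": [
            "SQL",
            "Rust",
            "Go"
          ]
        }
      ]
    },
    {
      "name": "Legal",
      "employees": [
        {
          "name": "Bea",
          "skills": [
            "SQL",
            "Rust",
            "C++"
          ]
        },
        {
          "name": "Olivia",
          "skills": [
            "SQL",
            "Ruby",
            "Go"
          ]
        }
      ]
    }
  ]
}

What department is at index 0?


Path: departments[0].name
Value: Finance

ANSWER: Finance


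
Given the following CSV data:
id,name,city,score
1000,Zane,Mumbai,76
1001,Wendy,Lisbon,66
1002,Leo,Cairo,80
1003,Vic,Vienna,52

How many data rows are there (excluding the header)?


Counting rows (excluding header):
Header: id,name,city,score
Data rows: 4

ANSWER: 4


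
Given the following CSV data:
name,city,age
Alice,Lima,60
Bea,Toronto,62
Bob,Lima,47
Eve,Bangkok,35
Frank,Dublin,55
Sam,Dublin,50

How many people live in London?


Scanning city column for 'London':
Total matches: 0

ANSWER: 0


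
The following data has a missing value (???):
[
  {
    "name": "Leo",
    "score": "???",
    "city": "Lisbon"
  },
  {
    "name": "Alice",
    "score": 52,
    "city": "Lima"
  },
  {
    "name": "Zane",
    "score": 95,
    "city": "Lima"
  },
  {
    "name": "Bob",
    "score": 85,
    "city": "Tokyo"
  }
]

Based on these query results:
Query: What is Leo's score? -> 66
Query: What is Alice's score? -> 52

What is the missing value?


The missing value is Leo's score
From query: Leo's score = 66

ANSWER: 66


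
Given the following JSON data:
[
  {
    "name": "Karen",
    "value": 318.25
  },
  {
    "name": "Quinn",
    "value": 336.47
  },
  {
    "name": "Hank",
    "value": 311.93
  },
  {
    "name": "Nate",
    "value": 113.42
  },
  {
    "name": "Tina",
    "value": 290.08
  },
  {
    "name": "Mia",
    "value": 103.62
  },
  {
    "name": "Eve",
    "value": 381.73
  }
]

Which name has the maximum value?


Comparing values:
  Karen: 318.25
  Quinn: 336.47
  Hank: 311.93
  Nate: 113.42
  Tina: 290.08
  Mia: 103.62
  Eve: 381.73
Maximum: Eve (381.73)

ANSWER: Eve


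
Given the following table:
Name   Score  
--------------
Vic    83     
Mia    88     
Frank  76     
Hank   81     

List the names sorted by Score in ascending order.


Sorting by Score (ascending):
  Frank: 76
  Hank: 81
  Vic: 83
  Mia: 88


ANSWER: Frank, Hank, Vic, Mia


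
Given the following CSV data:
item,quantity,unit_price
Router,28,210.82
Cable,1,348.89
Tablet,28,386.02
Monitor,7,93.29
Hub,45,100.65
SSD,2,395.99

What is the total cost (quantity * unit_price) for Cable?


Row: Cable
quantity = 1
unit_price = 348.89
total = 1 * 348.89 = 348.89

ANSWER: 348.89


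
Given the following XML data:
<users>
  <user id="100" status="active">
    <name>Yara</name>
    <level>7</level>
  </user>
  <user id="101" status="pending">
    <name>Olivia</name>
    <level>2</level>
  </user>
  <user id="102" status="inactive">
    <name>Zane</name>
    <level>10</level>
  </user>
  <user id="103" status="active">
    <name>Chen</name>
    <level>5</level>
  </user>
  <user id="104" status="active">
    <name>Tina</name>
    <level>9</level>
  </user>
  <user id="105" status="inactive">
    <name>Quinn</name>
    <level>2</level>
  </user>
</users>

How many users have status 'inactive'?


Counting users with status='inactive':
  Zane (id=102) -> MATCH
  Quinn (id=105) -> MATCH
Count: 2

ANSWER: 2


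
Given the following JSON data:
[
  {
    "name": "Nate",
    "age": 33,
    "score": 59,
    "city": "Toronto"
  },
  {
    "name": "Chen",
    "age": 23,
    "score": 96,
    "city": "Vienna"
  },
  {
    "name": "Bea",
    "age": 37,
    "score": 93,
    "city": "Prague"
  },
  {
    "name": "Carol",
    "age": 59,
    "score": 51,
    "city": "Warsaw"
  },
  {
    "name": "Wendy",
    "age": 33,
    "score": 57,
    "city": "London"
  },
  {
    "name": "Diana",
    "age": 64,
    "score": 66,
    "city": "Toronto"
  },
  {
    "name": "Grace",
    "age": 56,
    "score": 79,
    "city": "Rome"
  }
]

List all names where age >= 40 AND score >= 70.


Checking both conditions:
  Nate (age=33, score=59) -> no
  Chen (age=23, score=96) -> no
  Bea (age=37, score=93) -> no
  Carol (age=59, score=51) -> no
  Wendy (age=33, score=57) -> no
  Diana (age=64, score=66) -> no
  Grace (age=56, score=79) -> YES


ANSWER: Grace


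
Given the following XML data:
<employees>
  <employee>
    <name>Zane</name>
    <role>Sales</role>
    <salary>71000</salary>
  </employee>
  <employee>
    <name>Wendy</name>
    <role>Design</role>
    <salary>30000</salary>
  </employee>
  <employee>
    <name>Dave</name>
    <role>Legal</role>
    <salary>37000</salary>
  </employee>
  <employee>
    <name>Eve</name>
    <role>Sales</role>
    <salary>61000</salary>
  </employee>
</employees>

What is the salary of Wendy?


Searching for <employee> with <name>Wendy</name>
Found at position 2
<salary>30000</salary>

ANSWER: 30000


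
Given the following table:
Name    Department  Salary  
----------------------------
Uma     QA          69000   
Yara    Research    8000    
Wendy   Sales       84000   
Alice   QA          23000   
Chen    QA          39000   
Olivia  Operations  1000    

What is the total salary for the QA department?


QA department members:
  Uma: 69000
  Alice: 23000
  Chen: 39000
Total = 69000 + 23000 + 39000 = 131000

ANSWER: 131000


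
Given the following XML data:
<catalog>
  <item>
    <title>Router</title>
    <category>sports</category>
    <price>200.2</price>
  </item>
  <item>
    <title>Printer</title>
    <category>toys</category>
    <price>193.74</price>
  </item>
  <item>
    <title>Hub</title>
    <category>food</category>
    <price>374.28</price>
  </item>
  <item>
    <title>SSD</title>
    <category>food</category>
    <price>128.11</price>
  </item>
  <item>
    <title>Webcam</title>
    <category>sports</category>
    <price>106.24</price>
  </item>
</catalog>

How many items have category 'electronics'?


Scanning <item> elements for <category>electronics</category>:
Count: 0

ANSWER: 0


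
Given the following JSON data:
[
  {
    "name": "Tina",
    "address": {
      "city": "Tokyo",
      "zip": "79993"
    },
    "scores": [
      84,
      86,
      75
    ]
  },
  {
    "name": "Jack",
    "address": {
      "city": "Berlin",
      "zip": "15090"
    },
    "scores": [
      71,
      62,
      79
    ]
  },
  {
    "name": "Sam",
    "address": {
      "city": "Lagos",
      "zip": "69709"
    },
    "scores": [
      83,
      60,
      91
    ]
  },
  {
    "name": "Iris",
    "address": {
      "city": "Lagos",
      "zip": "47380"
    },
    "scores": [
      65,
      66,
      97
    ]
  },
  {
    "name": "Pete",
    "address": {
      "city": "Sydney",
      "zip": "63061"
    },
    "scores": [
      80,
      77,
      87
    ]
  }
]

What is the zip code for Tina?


Path: records[0].address.zip
Value: 79993

ANSWER: 79993


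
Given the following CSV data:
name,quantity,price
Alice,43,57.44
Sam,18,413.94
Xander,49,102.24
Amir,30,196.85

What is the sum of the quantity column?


Values in 'quantity' column:
  Row 1: 43
  Row 2: 18
  Row 3: 49
  Row 4: 30
Sum = 43 + 18 + 49 + 30 = 140

ANSWER: 140


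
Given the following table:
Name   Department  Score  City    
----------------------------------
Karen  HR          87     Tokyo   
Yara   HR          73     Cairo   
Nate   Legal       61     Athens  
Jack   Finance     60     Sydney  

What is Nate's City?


Row 3: Nate
City = Athens

ANSWER: Athens


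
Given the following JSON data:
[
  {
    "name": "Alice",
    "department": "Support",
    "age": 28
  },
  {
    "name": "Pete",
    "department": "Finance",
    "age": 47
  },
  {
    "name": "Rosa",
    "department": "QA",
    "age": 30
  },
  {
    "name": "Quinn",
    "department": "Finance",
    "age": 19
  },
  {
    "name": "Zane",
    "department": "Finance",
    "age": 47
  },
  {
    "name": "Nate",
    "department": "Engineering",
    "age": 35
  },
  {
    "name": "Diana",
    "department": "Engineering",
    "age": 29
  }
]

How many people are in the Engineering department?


Scanning records for department = Engineering
  Record 5: Nate
  Record 6: Diana
Count: 2

ANSWER: 2


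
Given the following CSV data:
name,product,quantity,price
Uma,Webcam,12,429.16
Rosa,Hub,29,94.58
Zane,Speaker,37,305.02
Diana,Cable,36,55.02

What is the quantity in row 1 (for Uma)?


Row 1: Uma
Column 'quantity' = 12

ANSWER: 12


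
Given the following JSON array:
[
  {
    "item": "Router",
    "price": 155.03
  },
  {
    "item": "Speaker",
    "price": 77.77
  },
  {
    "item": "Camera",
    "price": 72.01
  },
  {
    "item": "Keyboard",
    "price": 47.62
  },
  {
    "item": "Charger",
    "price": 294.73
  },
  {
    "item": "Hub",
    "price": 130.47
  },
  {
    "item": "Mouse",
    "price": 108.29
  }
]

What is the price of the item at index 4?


Array index 4 -> Charger
price = 294.73

ANSWER: 294.73


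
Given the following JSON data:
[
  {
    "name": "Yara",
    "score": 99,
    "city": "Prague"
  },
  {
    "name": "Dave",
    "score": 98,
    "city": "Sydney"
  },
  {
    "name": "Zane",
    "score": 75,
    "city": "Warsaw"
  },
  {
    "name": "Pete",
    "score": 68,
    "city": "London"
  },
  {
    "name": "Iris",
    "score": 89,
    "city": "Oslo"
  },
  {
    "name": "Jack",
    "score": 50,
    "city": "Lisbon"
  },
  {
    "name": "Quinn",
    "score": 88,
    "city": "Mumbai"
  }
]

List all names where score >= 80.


Filtering records where score >= 80:
  Yara (score=99) -> YES
  Dave (score=98) -> YES
  Zane (score=75) -> no
  Pete (score=68) -> no
  Iris (score=89) -> YES
  Jack (score=50) -> no
  Quinn (score=88) -> YES


ANSWER: Yara, Dave, Iris, Quinn


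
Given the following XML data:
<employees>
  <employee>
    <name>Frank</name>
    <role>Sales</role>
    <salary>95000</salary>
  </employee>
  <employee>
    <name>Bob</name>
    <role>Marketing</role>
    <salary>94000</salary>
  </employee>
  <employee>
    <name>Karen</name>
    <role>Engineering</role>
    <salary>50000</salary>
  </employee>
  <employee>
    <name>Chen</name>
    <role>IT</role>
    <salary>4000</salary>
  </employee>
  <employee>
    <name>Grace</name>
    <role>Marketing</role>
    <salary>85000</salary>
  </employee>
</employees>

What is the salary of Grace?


Searching for <employee> with <name>Grace</name>
Found at position 5
<salary>85000</salary>

ANSWER: 85000


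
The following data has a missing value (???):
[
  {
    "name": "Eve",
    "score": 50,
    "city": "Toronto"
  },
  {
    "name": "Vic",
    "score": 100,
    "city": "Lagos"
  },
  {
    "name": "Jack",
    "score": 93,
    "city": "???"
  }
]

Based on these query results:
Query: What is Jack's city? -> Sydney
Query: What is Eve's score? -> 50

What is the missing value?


The missing value is Jack's city
From query: Jack's city = Sydney

ANSWER: Sydney


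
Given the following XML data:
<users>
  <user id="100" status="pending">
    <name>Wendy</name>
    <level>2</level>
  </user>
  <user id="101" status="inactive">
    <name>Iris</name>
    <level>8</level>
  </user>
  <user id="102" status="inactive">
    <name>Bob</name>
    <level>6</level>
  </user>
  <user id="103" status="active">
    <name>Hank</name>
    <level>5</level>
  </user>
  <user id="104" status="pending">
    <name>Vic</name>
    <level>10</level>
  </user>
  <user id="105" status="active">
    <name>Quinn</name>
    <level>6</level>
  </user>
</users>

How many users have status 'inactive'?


Counting users with status='inactive':
  Iris (id=101) -> MATCH
  Bob (id=102) -> MATCH
Count: 2

ANSWER: 2


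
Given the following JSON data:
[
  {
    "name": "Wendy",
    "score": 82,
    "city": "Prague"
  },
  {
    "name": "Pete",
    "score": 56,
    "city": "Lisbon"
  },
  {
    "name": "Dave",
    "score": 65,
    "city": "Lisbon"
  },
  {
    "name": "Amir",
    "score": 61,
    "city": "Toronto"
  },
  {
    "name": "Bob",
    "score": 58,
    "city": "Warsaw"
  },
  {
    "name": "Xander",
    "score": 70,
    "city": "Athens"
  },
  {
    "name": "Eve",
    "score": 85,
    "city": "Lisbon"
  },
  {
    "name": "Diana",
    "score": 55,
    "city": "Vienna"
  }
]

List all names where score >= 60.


Filtering records where score >= 60:
  Wendy (score=82) -> YES
  Pete (score=56) -> no
  Dave (score=65) -> YES
  Amir (score=61) -> YES
  Bob (score=58) -> no
  Xander (score=70) -> YES
  Eve (score=85) -> YES
  Diana (score=55) -> no


ANSWER: Wendy, Dave, Amir, Xander, Eve


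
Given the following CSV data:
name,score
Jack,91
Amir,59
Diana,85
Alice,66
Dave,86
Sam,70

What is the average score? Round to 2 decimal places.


Scores: 91, 59, 85, 66, 86, 70
Sum = 457
Count = 6
Average = 457 / 6 = 76.17

ANSWER: 76.17


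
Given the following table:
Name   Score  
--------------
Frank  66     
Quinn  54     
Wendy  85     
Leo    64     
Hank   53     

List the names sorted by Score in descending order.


Sorting by Score (descending):
  Wendy: 85
  Frank: 66
  Leo: 64
  Quinn: 54
  Hank: 53


ANSWER: Wendy, Frank, Leo, Quinn, Hank


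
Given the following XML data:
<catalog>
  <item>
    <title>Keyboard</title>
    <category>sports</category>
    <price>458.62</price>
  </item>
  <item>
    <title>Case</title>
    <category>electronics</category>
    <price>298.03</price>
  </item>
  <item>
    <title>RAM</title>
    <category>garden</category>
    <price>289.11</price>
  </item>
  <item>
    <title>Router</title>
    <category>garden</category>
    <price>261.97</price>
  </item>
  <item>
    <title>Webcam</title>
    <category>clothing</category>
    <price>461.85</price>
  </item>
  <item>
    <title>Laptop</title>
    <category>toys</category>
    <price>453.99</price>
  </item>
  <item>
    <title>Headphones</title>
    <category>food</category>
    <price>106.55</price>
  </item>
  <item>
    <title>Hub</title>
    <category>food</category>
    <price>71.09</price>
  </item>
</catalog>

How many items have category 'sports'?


Scanning <item> elements for <category>sports</category>:
  Item 1: Keyboard -> MATCH
Count: 1

ANSWER: 1


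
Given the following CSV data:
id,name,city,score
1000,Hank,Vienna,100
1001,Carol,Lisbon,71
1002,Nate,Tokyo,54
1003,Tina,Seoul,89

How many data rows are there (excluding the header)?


Counting rows (excluding header):
Header: id,name,city,score
Data rows: 4

ANSWER: 4


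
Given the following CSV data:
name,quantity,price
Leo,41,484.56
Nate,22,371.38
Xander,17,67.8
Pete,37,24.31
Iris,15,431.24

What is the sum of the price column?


Values in 'price' column:
  Row 1: 484.56
  Row 2: 371.38
  Row 3: 67.8
  Row 4: 24.31
  Row 5: 431.24
Sum = 484.56 + 371.38 + 67.8 + 24.31 + 431.24 = 1379.29

ANSWER: 1379.29


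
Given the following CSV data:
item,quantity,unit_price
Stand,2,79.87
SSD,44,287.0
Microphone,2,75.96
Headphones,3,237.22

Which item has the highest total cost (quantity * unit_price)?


Computing row totals:
  Stand: 159.74
  SSD: 12628.0
  Microphone: 151.92
  Headphones: 711.66
Maximum: SSD (12628.0)

ANSWER: SSD


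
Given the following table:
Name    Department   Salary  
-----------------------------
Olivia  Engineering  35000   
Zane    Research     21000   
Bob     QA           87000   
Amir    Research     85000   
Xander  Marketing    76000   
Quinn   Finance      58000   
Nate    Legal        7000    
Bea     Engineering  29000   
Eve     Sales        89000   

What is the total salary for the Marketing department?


Marketing department members:
  Xander: 76000
Total = 76000 = 76000

ANSWER: 76000


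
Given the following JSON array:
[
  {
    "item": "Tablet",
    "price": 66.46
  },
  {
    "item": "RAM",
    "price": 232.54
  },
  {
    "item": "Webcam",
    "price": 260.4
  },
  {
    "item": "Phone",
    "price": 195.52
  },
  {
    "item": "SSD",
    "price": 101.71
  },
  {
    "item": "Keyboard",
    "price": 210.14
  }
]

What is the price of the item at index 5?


Array index 5 -> Keyboard
price = 210.14

ANSWER: 210.14


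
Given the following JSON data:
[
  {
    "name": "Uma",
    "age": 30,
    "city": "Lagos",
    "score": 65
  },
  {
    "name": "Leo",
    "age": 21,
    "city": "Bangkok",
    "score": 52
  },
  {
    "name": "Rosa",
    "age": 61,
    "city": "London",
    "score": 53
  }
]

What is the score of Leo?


Looking up record where name = Leo
Record index: 1
Field 'score' = 52

ANSWER: 52


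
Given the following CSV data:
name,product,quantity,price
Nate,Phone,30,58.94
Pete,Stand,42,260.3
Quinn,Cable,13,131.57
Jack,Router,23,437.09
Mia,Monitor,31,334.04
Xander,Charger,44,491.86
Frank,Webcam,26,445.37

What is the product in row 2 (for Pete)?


Row 2: Pete
Column 'product' = Stand

ANSWER: Stand


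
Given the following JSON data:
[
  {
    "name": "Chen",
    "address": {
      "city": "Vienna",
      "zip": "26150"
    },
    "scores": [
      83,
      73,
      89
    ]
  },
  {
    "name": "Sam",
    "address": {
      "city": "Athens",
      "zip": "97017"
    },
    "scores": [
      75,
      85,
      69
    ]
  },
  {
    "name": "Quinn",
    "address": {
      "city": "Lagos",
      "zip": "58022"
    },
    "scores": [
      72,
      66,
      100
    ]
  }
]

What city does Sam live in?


Path: records[1].address.city
Value: Athens

ANSWER: Athens


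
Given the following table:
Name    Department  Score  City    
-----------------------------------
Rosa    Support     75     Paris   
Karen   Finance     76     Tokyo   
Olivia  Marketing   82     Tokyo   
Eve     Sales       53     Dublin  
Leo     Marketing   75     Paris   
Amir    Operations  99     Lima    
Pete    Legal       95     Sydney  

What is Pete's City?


Row 7: Pete
City = Sydney

ANSWER: Sydney


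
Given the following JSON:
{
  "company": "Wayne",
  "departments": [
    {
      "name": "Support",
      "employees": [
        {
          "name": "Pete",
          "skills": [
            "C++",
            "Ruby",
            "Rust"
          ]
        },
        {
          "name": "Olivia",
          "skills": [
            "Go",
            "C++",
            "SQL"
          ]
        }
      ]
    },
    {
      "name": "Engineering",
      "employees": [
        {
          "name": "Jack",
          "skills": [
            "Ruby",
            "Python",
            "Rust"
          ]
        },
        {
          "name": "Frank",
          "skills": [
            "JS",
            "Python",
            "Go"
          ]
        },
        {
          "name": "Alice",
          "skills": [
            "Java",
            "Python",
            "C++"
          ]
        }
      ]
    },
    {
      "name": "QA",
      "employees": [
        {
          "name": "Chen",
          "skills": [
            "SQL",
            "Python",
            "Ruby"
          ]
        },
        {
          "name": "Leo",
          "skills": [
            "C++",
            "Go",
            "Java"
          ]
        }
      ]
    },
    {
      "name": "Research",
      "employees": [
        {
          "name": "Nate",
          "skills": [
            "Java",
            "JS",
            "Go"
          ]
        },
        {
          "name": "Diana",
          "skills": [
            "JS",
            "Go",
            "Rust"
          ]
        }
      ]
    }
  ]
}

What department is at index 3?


Path: departments[3].name
Value: Research

ANSWER: Research


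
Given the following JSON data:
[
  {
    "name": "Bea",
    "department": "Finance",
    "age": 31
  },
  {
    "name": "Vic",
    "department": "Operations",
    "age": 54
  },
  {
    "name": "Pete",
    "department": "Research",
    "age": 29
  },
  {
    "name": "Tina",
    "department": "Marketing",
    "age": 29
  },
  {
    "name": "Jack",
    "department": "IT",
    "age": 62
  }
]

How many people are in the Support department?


Scanning records for department = Support
  No matches found
Count: 0

ANSWER: 0


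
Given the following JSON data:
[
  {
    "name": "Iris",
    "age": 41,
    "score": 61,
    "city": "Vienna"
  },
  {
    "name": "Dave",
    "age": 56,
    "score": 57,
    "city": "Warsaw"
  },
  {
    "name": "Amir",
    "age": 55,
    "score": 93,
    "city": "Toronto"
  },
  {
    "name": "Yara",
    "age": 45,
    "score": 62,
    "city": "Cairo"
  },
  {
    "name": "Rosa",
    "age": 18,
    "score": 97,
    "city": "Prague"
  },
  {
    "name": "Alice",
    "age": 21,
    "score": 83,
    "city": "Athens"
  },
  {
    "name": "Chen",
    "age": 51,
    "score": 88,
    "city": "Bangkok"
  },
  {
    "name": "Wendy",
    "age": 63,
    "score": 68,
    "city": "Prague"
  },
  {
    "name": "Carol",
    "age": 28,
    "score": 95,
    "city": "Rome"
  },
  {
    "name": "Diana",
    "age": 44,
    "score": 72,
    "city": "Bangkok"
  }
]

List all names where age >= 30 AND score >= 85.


Checking both conditions:
  Iris (age=41, score=61) -> no
  Dave (age=56, score=57) -> no
  Amir (age=55, score=93) -> YES
  Yara (age=45, score=62) -> no
  Rosa (age=18, score=97) -> no
  Alice (age=21, score=83) -> no
  Chen (age=51, score=88) -> YES
  Wendy (age=63, score=68) -> no
  Carol (age=28, score=95) -> no
  Diana (age=44, score=72) -> no


ANSWER: Amir, Chen


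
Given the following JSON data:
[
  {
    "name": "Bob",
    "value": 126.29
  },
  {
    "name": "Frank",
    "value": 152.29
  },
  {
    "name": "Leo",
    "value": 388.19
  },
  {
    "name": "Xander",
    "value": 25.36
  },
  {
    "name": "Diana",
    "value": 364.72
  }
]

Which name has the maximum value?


Comparing values:
  Bob: 126.29
  Frank: 152.29
  Leo: 388.19
  Xander: 25.36
  Diana: 364.72
Maximum: Leo (388.19)

ANSWER: Leo


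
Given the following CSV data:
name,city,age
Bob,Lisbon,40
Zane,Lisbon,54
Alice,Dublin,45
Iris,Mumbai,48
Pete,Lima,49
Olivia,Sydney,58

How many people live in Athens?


Scanning city column for 'Athens':
Total matches: 0

ANSWER: 0


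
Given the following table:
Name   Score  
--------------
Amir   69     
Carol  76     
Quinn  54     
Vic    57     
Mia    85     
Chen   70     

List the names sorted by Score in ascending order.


Sorting by Score (ascending):
  Quinn: 54
  Vic: 57
  Amir: 69
  Chen: 70
  Carol: 76
  Mia: 85


ANSWER: Quinn, Vic, Amir, Chen, Carol, Mia


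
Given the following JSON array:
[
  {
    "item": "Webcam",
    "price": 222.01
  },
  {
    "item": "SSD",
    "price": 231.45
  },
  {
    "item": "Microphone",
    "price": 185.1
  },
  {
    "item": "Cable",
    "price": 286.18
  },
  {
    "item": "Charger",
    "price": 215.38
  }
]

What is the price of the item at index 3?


Array index 3 -> Cable
price = 286.18

ANSWER: 286.18


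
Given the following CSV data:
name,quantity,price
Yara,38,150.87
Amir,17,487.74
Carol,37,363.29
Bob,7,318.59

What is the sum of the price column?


Values in 'price' column:
  Row 1: 150.87
  Row 2: 487.74
  Row 3: 363.29
  Row 4: 318.59
Sum = 150.87 + 487.74 + 363.29 + 318.59 = 1320.49

ANSWER: 1320.49


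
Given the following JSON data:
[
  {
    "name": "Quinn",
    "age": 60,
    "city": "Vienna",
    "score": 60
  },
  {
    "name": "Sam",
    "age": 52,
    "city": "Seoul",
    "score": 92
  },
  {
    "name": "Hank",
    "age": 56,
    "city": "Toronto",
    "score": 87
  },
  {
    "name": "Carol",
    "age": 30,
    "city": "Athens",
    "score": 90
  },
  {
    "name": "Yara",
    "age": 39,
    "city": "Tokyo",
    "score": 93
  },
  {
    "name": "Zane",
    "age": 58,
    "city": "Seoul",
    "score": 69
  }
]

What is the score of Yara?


Looking up record where name = Yara
Record index: 4
Field 'score' = 93

ANSWER: 93


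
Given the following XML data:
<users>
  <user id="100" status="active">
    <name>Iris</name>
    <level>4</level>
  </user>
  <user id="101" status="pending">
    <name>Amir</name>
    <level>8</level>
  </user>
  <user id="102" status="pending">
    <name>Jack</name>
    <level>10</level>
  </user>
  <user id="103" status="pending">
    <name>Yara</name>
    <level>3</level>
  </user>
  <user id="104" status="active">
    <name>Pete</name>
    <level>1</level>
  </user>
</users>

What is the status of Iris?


Finding user with name = Iris
user id="100" status="active"

ANSWER: active


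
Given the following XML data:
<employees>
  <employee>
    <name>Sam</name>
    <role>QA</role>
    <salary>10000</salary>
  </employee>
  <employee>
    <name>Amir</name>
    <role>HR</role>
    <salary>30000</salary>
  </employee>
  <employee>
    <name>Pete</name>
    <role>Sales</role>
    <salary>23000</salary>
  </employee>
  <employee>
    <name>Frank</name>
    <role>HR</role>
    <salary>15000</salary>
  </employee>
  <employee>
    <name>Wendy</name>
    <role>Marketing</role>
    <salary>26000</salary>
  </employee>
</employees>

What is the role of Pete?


Searching for <employee> with <name>Pete</name>
Found at position 3
<role>Sales</role>

ANSWER: Sales


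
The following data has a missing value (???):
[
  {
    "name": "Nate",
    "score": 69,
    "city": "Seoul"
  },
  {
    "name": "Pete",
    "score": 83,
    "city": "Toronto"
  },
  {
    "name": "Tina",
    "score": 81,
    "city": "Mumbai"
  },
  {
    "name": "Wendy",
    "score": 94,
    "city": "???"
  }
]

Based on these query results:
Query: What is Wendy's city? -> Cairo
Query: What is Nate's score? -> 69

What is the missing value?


The missing value is Wendy's city
From query: Wendy's city = Cairo

ANSWER: Cairo


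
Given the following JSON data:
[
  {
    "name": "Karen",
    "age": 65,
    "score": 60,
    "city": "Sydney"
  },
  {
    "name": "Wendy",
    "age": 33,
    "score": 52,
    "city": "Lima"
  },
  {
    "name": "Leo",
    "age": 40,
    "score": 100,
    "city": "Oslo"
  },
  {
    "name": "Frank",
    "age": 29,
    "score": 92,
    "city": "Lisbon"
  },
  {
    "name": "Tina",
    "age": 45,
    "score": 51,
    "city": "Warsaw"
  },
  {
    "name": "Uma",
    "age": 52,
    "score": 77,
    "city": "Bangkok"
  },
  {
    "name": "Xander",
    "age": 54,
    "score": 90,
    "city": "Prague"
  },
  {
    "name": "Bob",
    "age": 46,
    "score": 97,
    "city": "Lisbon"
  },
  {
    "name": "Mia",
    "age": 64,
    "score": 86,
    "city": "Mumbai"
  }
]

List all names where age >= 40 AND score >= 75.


Checking both conditions:
  Karen (age=65, score=60) -> no
  Wendy (age=33, score=52) -> no
  Leo (age=40, score=100) -> YES
  Frank (age=29, score=92) -> no
  Tina (age=45, score=51) -> no
  Uma (age=52, score=77) -> YES
  Xander (age=54, score=90) -> YES
  Bob (age=46, score=97) -> YES
  Mia (age=64, score=86) -> YES


ANSWER: Leo, Uma, Xander, Bob, Mia


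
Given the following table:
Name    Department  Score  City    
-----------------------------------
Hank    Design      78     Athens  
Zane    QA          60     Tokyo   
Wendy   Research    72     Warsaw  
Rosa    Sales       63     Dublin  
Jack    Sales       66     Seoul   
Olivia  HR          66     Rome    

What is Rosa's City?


Row 4: Rosa
City = Dublin

ANSWER: Dublin


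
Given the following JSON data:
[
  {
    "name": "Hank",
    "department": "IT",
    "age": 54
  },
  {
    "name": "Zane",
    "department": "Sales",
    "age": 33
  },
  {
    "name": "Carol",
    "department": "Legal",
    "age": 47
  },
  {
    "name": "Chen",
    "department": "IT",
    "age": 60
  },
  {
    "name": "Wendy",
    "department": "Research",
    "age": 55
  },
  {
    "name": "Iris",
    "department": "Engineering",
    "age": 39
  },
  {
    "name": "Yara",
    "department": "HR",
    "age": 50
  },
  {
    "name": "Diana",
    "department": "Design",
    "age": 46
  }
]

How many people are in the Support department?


Scanning records for department = Support
  No matches found
Count: 0

ANSWER: 0


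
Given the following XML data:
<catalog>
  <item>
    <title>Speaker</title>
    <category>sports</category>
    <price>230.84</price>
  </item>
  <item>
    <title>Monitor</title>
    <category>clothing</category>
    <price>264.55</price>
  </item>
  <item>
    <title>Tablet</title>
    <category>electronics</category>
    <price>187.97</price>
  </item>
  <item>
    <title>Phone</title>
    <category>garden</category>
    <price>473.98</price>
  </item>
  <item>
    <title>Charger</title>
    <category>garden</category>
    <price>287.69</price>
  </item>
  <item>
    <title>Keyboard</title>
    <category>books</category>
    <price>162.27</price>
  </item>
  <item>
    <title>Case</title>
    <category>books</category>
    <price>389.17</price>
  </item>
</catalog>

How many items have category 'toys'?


Scanning <item> elements for <category>toys</category>:
Count: 0

ANSWER: 0


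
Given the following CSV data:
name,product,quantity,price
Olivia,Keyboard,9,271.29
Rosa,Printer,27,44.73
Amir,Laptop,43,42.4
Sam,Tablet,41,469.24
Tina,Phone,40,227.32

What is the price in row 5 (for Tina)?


Row 5: Tina
Column 'price' = 227.32

ANSWER: 227.32


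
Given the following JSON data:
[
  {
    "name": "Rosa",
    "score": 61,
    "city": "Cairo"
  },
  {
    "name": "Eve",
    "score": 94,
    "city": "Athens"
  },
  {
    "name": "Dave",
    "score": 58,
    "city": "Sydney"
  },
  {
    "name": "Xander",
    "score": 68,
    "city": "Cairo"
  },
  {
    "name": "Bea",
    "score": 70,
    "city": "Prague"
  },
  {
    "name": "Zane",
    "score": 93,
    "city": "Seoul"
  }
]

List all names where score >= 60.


Filtering records where score >= 60:
  Rosa (score=61) -> YES
  Eve (score=94) -> YES
  Dave (score=58) -> no
  Xander (score=68) -> YES
  Bea (score=70) -> YES
  Zane (score=93) -> YES


ANSWER: Rosa, Eve, Xander, Bea, Zane


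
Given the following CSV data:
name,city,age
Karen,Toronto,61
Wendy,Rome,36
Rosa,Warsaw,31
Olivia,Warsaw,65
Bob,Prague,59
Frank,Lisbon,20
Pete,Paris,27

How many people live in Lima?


Scanning city column for 'Lima':
Total matches: 0

ANSWER: 0


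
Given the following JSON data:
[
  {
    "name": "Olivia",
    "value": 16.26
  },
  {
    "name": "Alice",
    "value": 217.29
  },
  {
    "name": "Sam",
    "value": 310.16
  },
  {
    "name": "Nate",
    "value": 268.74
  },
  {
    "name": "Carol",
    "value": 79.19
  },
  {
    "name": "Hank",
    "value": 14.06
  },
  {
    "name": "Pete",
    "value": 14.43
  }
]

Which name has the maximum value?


Comparing values:
  Olivia: 16.26
  Alice: 217.29
  Sam: 310.16
  Nate: 268.74
  Carol: 79.19
  Hank: 14.06
  Pete: 14.43
Maximum: Sam (310.16)

ANSWER: Sam


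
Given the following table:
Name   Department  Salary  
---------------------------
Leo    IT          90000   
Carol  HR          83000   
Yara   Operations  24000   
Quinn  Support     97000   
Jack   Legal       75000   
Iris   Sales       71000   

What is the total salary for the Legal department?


Legal department members:
  Jack: 75000
Total = 75000 = 75000

ANSWER: 75000


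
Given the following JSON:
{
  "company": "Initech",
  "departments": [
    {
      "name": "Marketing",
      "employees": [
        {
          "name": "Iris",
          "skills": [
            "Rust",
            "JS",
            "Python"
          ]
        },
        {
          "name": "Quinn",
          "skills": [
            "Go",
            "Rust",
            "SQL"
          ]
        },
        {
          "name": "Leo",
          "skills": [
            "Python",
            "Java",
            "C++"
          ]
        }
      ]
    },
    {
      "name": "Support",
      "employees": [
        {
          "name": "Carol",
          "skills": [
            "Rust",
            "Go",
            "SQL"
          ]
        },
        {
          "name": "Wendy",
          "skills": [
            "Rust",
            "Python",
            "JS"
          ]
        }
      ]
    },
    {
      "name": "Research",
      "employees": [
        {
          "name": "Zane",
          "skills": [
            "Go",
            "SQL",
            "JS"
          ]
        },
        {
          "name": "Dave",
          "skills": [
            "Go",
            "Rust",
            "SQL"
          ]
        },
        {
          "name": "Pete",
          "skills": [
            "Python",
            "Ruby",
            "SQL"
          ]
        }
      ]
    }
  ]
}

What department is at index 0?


Path: departments[0].name
Value: Marketing

ANSWER: Marketing


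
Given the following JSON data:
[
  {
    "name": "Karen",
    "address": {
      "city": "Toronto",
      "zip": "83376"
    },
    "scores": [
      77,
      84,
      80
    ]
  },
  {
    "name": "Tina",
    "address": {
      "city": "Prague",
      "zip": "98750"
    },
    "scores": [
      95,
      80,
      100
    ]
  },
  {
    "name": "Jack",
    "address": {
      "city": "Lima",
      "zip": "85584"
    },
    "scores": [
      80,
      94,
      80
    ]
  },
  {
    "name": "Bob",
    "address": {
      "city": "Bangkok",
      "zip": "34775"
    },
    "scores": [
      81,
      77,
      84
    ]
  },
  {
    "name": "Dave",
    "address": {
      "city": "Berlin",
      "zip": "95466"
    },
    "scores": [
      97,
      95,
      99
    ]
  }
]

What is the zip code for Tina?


Path: records[1].address.zip
Value: 98750

ANSWER: 98750


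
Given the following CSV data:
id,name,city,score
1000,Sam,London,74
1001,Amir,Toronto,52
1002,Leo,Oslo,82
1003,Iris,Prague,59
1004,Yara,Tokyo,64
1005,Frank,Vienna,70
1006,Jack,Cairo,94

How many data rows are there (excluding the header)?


Counting rows (excluding header):
Header: id,name,city,score
Data rows: 7

ANSWER: 7


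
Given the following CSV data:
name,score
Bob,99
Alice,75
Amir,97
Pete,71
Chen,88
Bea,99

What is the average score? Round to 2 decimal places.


Scores: 99, 75, 97, 71, 88, 99
Sum = 529
Count = 6
Average = 529 / 6 = 88.17

ANSWER: 88.17


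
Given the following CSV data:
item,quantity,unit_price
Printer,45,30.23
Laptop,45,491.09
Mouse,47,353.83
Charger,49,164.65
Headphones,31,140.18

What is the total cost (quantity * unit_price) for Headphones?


Row: Headphones
quantity = 31
unit_price = 140.18
total = 31 * 140.18 = 4345.58

ANSWER: 4345.58


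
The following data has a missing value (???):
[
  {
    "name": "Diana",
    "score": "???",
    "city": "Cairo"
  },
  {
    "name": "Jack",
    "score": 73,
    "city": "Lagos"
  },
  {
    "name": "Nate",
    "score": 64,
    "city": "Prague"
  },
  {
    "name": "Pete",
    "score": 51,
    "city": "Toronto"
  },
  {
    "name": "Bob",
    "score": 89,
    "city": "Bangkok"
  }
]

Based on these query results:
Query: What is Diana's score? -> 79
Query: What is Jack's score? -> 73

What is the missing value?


The missing value is Diana's score
From query: Diana's score = 79

ANSWER: 79


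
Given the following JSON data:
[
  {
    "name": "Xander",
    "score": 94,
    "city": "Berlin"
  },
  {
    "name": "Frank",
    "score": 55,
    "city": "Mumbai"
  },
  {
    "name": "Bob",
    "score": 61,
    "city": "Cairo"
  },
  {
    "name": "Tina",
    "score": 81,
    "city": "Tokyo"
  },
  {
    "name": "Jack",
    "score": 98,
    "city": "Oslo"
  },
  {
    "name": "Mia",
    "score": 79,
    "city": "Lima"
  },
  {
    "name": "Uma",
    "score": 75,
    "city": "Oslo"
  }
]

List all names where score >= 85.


Filtering records where score >= 85:
  Xander (score=94) -> YES
  Frank (score=55) -> no
  Bob (score=61) -> no
  Tina (score=81) -> no
  Jack (score=98) -> YES
  Mia (score=79) -> no
  Uma (score=75) -> no


ANSWER: Xander, Jack


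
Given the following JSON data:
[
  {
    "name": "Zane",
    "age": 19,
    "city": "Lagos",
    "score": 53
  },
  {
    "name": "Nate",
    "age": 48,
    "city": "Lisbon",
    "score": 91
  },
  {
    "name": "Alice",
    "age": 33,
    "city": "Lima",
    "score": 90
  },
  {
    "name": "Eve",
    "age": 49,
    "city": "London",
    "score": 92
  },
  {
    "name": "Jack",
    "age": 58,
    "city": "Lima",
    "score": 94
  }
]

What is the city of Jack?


Looking up record where name = Jack
Record index: 4
Field 'city' = Lima

ANSWER: Lima


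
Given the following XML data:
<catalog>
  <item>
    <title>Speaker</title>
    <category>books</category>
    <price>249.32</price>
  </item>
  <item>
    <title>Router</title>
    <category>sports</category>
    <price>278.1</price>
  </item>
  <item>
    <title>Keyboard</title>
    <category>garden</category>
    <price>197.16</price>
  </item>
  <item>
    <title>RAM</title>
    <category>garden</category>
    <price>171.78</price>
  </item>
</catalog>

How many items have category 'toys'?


Scanning <item> elements for <category>toys</category>:
Count: 0

ANSWER: 0


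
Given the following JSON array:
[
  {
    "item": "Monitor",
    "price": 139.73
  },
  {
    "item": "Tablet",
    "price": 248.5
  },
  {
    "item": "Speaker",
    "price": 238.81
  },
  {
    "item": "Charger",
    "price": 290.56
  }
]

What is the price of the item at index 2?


Array index 2 -> Speaker
price = 238.81

ANSWER: 238.81


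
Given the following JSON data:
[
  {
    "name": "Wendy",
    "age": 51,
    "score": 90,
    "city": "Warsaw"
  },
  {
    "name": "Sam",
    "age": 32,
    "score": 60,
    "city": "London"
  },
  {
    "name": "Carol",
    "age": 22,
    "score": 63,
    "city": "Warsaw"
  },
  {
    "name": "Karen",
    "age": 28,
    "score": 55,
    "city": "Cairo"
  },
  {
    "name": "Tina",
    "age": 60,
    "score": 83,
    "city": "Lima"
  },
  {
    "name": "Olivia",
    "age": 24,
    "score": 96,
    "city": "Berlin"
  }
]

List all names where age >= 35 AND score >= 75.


Checking both conditions:
  Wendy (age=51, score=90) -> YES
  Sam (age=32, score=60) -> no
  Carol (age=22, score=63) -> no
  Karen (age=28, score=55) -> no
  Tina (age=60, score=83) -> YES
  Olivia (age=24, score=96) -> no


ANSWER: Wendy, Tina


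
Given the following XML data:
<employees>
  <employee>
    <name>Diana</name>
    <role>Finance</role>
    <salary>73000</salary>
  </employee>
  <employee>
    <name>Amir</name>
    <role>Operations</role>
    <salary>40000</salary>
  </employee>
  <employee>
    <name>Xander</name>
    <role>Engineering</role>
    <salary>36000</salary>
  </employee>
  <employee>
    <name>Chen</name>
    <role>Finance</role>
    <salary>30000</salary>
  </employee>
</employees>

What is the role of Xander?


Searching for <employee> with <name>Xander</name>
Found at position 3
<role>Engineering</role>

ANSWER: Engineering


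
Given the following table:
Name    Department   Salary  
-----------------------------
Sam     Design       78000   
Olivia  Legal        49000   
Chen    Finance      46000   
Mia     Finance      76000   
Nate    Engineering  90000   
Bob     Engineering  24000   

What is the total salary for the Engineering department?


Engineering department members:
  Nate: 90000
  Bob: 24000
Total = 90000 + 24000 = 114000

ANSWER: 114000


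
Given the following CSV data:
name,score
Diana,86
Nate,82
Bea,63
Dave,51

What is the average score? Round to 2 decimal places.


Scores: 86, 82, 63, 51
Sum = 282
Count = 4
Average = 282 / 4 = 70.50

ANSWER: 70.50


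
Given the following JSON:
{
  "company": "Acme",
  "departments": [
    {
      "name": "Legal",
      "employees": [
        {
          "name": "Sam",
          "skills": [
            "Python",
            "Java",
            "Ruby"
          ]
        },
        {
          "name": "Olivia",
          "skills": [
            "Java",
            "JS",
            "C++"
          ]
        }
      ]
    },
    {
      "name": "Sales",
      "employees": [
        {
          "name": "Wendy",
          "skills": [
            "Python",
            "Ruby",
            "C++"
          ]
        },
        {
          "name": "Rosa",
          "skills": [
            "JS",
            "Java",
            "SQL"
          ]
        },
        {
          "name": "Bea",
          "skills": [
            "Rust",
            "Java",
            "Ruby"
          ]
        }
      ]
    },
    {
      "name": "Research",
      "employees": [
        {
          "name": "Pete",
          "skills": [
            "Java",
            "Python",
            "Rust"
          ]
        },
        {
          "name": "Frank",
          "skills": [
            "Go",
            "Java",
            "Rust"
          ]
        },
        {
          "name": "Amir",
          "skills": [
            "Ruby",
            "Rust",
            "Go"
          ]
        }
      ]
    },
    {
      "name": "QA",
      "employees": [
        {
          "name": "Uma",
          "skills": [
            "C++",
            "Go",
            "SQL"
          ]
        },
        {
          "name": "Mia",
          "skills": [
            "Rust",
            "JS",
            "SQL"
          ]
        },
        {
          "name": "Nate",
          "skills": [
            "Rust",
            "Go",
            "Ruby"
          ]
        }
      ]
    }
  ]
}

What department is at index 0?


Path: departments[0].name
Value: Legal

ANSWER: Legal
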